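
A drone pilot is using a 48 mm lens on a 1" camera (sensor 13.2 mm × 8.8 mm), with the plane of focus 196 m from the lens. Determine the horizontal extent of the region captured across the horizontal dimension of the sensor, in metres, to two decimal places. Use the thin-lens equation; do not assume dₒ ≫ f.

53.89 m

dₒ: 196 m = 196000 mm.
Similar triangles through the lens centre give W/dₒ = w/dᵢ; with 1/f = 1/dₒ + 1/dᵢ this gives W = w·(dₒ − f)/f.
W = 13.2 mm × (196000 − 48) / 48 = 13.2 × 4082.3333 ≈ 53886.800 mm = 53.8868 m.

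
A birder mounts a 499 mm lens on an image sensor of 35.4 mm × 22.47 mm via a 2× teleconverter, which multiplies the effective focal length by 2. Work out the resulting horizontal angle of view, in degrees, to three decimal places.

2.032°

Effective focal length f = 499 × 2 = 998 mm.
α = 2·arctan(35.4 / (2 × 998)) = 2·arctan(0.01774) ≈ 2.0321°.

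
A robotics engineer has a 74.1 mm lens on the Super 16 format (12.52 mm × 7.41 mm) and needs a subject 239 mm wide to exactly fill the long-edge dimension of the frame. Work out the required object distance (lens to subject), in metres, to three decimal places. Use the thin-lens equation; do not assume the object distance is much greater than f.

1.489 m

Magnification m = w/W = dᵢ/dₒ; combined with 1/f = 1/dₒ + 1/dᵢ this gives dₒ = f·(1 + W/w).
dₒ = 74.1 mm × (1 + 239/12.52) = 74.1 × 20.0895 ≈ 1488.629 mm = 1.48863 m.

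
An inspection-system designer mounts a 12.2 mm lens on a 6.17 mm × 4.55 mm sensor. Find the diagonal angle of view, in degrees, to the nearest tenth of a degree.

Sensor diagonal = √(6.17² + 4.55²) = √58.7714 ≈ 7.6663 mm.
Angle of view α = 2·arctan(d/2f) with d = 7.6663 mm and f = 12.2 mm.
d/2f = 0.31419; arctan(0.31419) ≈ 17.4422°, so α ≈ 34.8845°.

34.9°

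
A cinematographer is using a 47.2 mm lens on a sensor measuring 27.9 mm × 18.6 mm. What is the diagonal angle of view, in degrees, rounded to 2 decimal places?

39.11°

Sensor diagonal = √(27.9² + 18.6²) = √1124.3700 ≈ 33.5316 mm.
Angle of view α = 2·arctan(d/2f) with d = 33.5316 mm and f = 47.2 mm.
d/2f = 0.35521; arctan(0.35521) ≈ 19.5554°, so α ≈ 39.1109°.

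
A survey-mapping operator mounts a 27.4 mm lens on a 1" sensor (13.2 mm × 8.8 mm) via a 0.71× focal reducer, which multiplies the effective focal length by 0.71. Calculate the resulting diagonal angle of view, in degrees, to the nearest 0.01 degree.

44.37°

Effective focal length f = 27.4 × 0.71 = 19.454 mm.
Sensor diagonal = √(13.2² + 8.8²) = √251.6800 ≈ 15.8644 mm.
α = 2·arctan(15.864 / (2 × 19.454)) = 2·arctan(0.40774) ≈ 44.3656°.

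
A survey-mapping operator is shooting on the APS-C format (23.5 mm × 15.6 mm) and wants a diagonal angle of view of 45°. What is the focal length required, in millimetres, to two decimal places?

34.05 mm

Sensor diagonal = √(23.5² + 15.6²) = √795.6100 ≈ 28.2066 mm.
From α = 2·arctan(d/2f) we get f = d / (2·tan(α/2)).
With d = 28.2066 mm and α/2 = 22.5°, tan(α/2) ≈ 0.41421, so f ≈ 28.2066 / 0.82843 ≈ 34.0483 mm.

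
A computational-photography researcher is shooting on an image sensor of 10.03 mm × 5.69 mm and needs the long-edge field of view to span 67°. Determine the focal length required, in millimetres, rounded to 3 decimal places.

7.577 mm

From α = 2·arctan(w/2f) we get f = w / (2·tan(α/2)).
With w = 10.03 mm and α/2 = 33.5°, tan(α/2) ≈ 0.66189, so f ≈ 10.03 / 1.32377 ≈ 7.5768 mm.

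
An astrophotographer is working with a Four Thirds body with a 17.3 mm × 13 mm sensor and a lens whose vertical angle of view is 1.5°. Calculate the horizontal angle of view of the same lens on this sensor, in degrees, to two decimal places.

From the vertical AOV: f = 13 / (2·tan(0.75°)) = 13 / 0.02618 ≈ 496.5351 mm.
Horizontal AOV = 2·arctan(17.3 / (2 × 496.5351)) = 2·arctan(0.01742) ≈ 1.9961°.

2.00°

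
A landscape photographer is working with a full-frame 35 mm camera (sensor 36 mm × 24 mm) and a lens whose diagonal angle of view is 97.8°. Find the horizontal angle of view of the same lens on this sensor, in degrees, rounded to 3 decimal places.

87.291°

Sensor diagonal = √(36² + 24²) = √1872.0000 ≈ 43.2666 mm.
From the diagonal AOV: f = 43.2666 / (2·tan(48.9°)) = 43.2666 / 2.29264 ≈ 18.8719 mm.
Horizontal AOV = 2·arctan(36 / (2 × 18.8719)) = 2·arctan(0.95380) ≈ 87.2907°.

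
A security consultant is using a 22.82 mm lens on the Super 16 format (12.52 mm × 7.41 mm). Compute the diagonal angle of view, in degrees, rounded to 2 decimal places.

35.36°

Sensor diagonal = √(12.52² + 7.41²) = √211.6585 ≈ 14.5485 mm.
Angle of view α = 2·arctan(d/2f) with d = 14.5485 mm and f = 22.82 mm.
d/2f = 0.31877; arctan(0.31877) ≈ 17.6805°, so α ≈ 35.3610°.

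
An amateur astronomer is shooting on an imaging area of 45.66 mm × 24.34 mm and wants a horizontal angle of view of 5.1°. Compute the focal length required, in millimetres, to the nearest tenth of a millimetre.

From α = 2·arctan(w/2f) we get f = w / (2·tan(α/2)).
With w = 45.66 mm and α/2 = 2.55°, tan(α/2) ≈ 0.04454, so f ≈ 45.66 / 0.08907 ≈ 512.6270 mm.

512.6 mm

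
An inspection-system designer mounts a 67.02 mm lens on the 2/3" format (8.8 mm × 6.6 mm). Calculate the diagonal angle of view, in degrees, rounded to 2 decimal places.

Sensor diagonal = √(8.8² + 6.6²) = √121.0000 ≈ 11.0000 mm.
Angle of view α = 2·arctan(d/2f) with d = 11.0000 mm and f = 67.02 mm.
d/2f = 0.08207; arctan(0.08207) ≈ 4.6915°, so α ≈ 9.3829°.

9.38°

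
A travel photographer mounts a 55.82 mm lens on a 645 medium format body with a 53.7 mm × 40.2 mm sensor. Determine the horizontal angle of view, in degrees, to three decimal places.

Angle of view α = 2·arctan(w/2f) with w = 53.7 mm and f = 55.82 mm.
w/2f = 0.48101; arctan(0.48101) ≈ 25.6880°, so α ≈ 51.3761°.

51.376°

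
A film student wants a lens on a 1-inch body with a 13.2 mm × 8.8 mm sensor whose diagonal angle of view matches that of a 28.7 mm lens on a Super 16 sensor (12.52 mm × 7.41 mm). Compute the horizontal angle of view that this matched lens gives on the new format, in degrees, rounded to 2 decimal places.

Sensor diagonal = √(12.52² + 7.41²) = √211.6585 ≈ 14.5485 mm.
Sensor diagonal = √(13.2² + 8.8²) = √251.6800 ≈ 15.8644 mm.
Equal diagonal AOV ⇒ f₂ = f₁ · 15.8644/14.5485 = 28.7 × 1.09045 ≈ 31.2960 mm.
Horizontal AOV on the new format = 2·arctan(13.2 / (2 × 31.2960)) = 2·arctan(0.21089) ≈ 23.8172°.

23.82°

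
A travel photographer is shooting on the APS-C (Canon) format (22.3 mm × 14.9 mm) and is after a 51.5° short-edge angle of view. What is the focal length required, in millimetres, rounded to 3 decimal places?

15.445 mm

From α = 2·arctan(h/2f) we get f = h / (2·tan(α/2)).
With h = 14.9 mm and α/2 = 25.75°, tan(α/2) ≈ 0.48234, so f ≈ 14.9 / 0.96469 ≈ 15.4454 mm.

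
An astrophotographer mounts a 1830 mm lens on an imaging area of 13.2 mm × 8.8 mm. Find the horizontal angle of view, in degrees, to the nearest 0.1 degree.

Angle of view α = 2·arctan(w/2f) with w = 13.2 mm and f = 1830 mm.
w/2f = 0.00361; arctan(0.00361) ≈ 0.2066°, so α ≈ 0.4133°.

0.4°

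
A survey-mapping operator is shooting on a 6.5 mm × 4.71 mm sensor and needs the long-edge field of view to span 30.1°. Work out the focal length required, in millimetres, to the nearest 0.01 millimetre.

From α = 2·arctan(w/2f) we get f = w / (2·tan(α/2)).
With w = 6.5 mm and α/2 = 15.05°, tan(α/2) ≈ 0.26888, so f ≈ 6.5 / 0.53777 ≈ 12.0870 mm.

12.09 mm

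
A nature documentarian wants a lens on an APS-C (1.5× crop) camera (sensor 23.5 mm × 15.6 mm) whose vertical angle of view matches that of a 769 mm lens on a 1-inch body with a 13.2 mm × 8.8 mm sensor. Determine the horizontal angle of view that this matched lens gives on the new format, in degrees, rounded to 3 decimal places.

0.988°

Equal vertical AOV ⇒ f₂ = f₁ · 15.6/8.8 = 769 × 1.77273 ≈ 1363.2273 mm.
Horizontal AOV on the new format = 2·arctan(23.5 / (2 × 1363.2273)) = 2·arctan(0.00862) ≈ 0.9877°.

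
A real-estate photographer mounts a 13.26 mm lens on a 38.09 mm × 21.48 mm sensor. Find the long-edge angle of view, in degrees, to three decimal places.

110.305°

Angle of view α = 2·arctan(w/2f) with w = 38.09 mm and f = 13.26 mm.
w/2f = 1.43627; arctan(1.43627) ≈ 55.1526°, so α ≈ 110.3052°.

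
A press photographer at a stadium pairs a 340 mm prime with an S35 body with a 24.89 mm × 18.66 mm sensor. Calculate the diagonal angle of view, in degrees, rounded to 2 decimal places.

5.24°

Sensor diagonal = √(24.89² + 18.66²) = √967.7077 ≈ 31.1080 mm.
Angle of view α = 2·arctan(d/2f) with d = 31.1080 mm and f = 340 mm.
d/2f = 0.04575; arctan(0.04575) ≈ 2.6193°, so α ≈ 5.2386°.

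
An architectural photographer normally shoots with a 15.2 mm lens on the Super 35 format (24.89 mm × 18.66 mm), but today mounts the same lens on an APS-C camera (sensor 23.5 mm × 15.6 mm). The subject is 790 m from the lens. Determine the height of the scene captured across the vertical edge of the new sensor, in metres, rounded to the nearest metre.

The focal length stays 15.2 mm; the relevant sensor dimension is now h = 15.6 mm. Object distance dₒ = 790 m = 790000 mm.
Thin-lens field height W = h·(dₒ − f)/f = 15.6 × (790000 − 15.2)/15.2 ≈ 810773.874 mm = 810.774 m.

811 m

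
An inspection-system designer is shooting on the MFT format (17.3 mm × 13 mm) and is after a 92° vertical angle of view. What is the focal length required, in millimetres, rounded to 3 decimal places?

6.277 mm

From α = 2·arctan(h/2f) we get f = h / (2·tan(α/2)).
With h = 13 mm and α/2 = 46°, tan(α/2) ≈ 1.03553, so f ≈ 13 / 2.07106 ≈ 6.2770 mm.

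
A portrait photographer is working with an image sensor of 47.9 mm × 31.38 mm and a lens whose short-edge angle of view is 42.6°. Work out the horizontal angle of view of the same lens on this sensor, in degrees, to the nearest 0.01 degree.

61.52°

From the short-edge AOV: f = 31.38 / (2·tan(21.3°)) = 31.38 / 0.77977 ≈ 40.2428 mm.
Horizontal AOV = 2·arctan(47.9 / (2 × 40.2428)) = 2·arctan(0.59514) ≈ 61.5170°.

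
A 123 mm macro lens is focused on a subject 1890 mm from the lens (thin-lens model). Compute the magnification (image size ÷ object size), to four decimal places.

Thin lens: 1/f = 1/dₒ + 1/dᵢ → 1/dᵢ = 1/123 − 1/1890 = 0.0076010 mm⁻¹, so dᵢ ≈ 131.5620 mm.
Magnification m = dᵢ/dₒ = 131.5620/1890 ≈ 0.06961.

0.0696×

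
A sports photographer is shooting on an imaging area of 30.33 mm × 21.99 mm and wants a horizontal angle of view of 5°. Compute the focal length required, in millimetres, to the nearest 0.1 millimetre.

From α = 2·arctan(w/2f) we get f = w / (2·tan(α/2)).
With w = 30.33 mm and α/2 = 2.5°, tan(α/2) ≈ 0.04366, so f ≈ 30.33 / 0.08732 ≈ 347.3356 mm.

347.3 mm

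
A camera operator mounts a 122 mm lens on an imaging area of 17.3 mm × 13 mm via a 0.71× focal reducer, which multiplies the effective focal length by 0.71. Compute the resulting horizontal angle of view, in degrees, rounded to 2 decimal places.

11.41°

Effective focal length f = 122 × 0.71 = 86.62 mm.
α = 2·arctan(17.3 / (2 × 86.62)) = 2·arctan(0.09986) ≈ 11.4055°.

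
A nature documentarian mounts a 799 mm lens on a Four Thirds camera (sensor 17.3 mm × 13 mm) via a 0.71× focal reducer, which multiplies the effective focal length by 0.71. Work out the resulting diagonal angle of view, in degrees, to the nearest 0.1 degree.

2.2°

Effective focal length f = 799 × 0.71 = 567.29 mm.
Sensor diagonal = √(17.3² + 13²) = √468.2900 ≈ 21.6400 mm.
α = 2·arctan(21.640 / (2 × 567.29)) = 2·arctan(0.01907) ≈ 2.1854°.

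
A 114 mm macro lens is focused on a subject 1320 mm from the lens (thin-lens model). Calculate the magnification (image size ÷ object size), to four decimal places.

0.0945×

Thin lens: 1/f = 1/dₒ + 1/dᵢ → 1/dᵢ = 1/114 − 1/1320 = 0.0080144 mm⁻¹, so dᵢ ≈ 124.7761 mm.
Magnification m = dᵢ/dₒ = 124.7761/1320 ≈ 0.09453.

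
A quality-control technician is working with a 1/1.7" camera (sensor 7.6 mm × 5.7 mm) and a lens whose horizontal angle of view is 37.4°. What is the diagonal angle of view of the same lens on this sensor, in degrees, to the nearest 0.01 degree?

From the horizontal AOV: f = 7.6 / (2·tan(18.7°)) = 7.6 / 0.67696 ≈ 11.2266 mm.
Sensor diagonal = √(7.6² + 5.7²) = √90.2500 ≈ 9.5000 mm.
Diagonal AOV = 2·arctan(9.5000 / (2 × 11.2266)) = 2·arctan(0.42310) ≈ 45.8666°.

45.87°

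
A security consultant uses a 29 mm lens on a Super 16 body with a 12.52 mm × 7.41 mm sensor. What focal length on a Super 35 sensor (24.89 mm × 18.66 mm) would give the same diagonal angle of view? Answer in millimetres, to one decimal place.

62.0 mm

Sensor diagonal = √(12.52² + 7.41²) = √211.6585 ≈ 14.5485 mm.
Sensor diagonal = √(24.89² + 18.66²) = √967.7077 ≈ 31.1080 mm.
Equal angle of view means equal diagonal/f ratio, so f₂ = f₁ · (diagonal₂/diagonal₁) = 29 × 31.1080/14.5485.
f₂ = 29 × 2.13823 ≈ 62.009 mm.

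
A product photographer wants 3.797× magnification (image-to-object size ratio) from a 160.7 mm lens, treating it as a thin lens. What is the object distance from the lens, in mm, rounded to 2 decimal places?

203.02 mm

With m = dᵢ/dₒ and 1/f = 1/dₒ + 1/dᵢ, substituting dᵢ = m·dₒ gives 1/f = (1 + 1/m)/dₒ, hence dₒ = f·(1 + 1/m).
dₒ = 160.7 × (1 + 1/3.797) = 160.7 × 1.26337 ≈ 203.023 mm.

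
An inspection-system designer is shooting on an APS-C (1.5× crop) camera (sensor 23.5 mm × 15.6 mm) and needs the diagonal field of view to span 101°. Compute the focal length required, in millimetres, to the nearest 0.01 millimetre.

11.63 mm

Sensor diagonal = √(23.5² + 15.6²) = √795.6100 ≈ 28.2066 mm.
From α = 2·arctan(d/2f) we get f = d / (2·tan(α/2)).
With d = 28.2066 mm and α/2 = 50.5°, tan(α/2) ≈ 1.21310, so f ≈ 28.2066 / 2.42619 ≈ 11.6258 mm.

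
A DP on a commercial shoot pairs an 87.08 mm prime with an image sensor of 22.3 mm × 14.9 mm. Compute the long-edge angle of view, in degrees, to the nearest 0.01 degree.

14.59°

Angle of view α = 2·arctan(w/2f) with w = 22.3 mm and f = 87.08 mm.
w/2f = 0.12804; arctan(0.12804) ≈ 7.2966°, so α ≈ 14.5933°.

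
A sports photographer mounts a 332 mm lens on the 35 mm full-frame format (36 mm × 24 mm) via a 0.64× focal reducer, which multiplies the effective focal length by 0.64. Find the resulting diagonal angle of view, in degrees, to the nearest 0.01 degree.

Effective focal length f = 332 × 0.64 = 212.48 mm.
Sensor diagonal = √(36² + 24²) = √1872.0000 ≈ 43.2666 mm.
α = 2·arctan(43.267 / (2 × 212.48)) = 2·arctan(0.10181) ≈ 11.6269°.

11.63°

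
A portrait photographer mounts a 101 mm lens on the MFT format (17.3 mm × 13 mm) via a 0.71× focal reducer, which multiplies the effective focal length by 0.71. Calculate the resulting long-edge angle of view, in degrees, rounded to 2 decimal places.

13.76°

Effective focal length f = 101 × 0.71 = 71.71 mm.
α = 2·arctan(17.3 / (2 × 71.71)) = 2·arctan(0.12062) ≈ 13.7561°.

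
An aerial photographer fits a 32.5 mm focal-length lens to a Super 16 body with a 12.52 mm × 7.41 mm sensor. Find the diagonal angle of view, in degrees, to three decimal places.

25.232°

Sensor diagonal = √(12.52² + 7.41²) = √211.6585 ≈ 14.5485 mm.
Angle of view α = 2·arctan(d/2f) with d = 14.5485 mm and f = 32.5 mm.
d/2f = 0.22382; arctan(0.22382) ≈ 12.6162°, so α ≈ 25.2323°.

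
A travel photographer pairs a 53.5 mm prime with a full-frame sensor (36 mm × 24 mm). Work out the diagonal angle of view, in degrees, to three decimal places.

Sensor diagonal = √(36² + 24²) = √1872.0000 ≈ 43.2666 mm.
Angle of view α = 2·arctan(d/2f) with d = 43.2666 mm and f = 53.5 mm.
d/2f = 0.40436; arctan(0.40436) ≈ 22.0165°, so α ≈ 44.0330°.

44.033°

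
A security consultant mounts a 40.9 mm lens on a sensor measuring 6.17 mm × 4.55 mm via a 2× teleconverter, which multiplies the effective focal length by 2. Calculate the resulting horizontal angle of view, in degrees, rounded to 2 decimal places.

Effective focal length f = 40.9 × 2 = 81.8 mm.
α = 2·arctan(6.17 / (2 × 81.8)) = 2·arctan(0.03771) ≈ 4.3197°.

4.32°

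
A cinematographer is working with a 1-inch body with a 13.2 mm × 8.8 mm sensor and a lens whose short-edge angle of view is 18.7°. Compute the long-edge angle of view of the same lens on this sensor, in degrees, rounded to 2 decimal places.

From the short-edge AOV: f = 8.8 / (2·tan(9.35°)) = 8.8 / 0.32930 ≈ 26.7230 mm.
Long-edge AOV = 2·arctan(13.2 / (2 × 26.7230)) = 2·arctan(0.24698) ≈ 27.7464°.

27.75°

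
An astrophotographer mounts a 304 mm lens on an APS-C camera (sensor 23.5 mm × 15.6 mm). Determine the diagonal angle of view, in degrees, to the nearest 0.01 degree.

5.31°

Sensor diagonal = √(23.5² + 15.6²) = √795.6100 ≈ 28.2066 mm.
Angle of view α = 2·arctan(d/2f) with d = 28.2066 mm and f = 304 mm.
d/2f = 0.04639; arctan(0.04639) ≈ 2.6562°, so α ≈ 5.3124°.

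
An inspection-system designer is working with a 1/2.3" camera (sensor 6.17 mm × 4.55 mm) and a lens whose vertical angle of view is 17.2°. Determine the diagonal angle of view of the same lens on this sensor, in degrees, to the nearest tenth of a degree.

From the vertical AOV: f = 4.55 / (2·tan(8.6°)) = 4.55 / 0.30247 ≈ 15.0427 mm.
Sensor diagonal = √(6.17² + 4.55²) = √58.7714 ≈ 7.6663 mm.
Diagonal AOV = 2·arctan(7.6663 / (2 × 15.0427)) = 2·arctan(0.25482) ≈ 28.5913°.

28.6°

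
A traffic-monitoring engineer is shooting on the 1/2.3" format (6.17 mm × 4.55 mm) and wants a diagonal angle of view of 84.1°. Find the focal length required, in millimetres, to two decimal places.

Sensor diagonal = √(6.17² + 4.55²) = √58.7714 ≈ 7.6663 mm.
From α = 2·arctan(d/2f) we get f = d / (2·tan(α/2)).
With d = 7.6663 mm and α/2 = 42.05°, tan(α/2) ≈ 0.90199, so f ≈ 7.6663 / 1.80397 ≈ 4.2497 mm.

4.25 mm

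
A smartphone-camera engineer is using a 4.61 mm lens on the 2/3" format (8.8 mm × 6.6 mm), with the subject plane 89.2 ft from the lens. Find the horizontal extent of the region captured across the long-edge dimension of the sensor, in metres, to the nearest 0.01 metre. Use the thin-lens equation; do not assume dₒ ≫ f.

51.89 m

dₒ: 89.2 ft × 304.8 mm/ft = 27188.16 mm.
Similar triangles through the lens centre give W/dₒ = w/dᵢ; with 1/f = 1/dₒ + 1/dᵢ this gives W = w·(dₒ − f)/f.
W = 8.8 mm × (27188.2 − 4.61) / 4.61 = 8.8 × 5896.6484 ≈ 51890.506 mm = 51.8905 m.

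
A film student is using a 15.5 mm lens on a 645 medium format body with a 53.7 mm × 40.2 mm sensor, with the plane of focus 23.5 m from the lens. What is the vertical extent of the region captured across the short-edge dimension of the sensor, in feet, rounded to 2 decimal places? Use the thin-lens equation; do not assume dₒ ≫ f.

199.83 ft

dₒ: 23.5 m = 23500 mm.
Similar triangles through the lens centre give W/dₒ = h/dᵢ; with 1/f = 1/dₒ + 1/dᵢ this gives W = h·(dₒ − f)/f.
W = 40.2 mm × (23500 − 15.5) / 15.5 = 40.2 × 1515.1290 ≈ 60908.187 mm = 60908.187/304.8 ft = 199.83 ft.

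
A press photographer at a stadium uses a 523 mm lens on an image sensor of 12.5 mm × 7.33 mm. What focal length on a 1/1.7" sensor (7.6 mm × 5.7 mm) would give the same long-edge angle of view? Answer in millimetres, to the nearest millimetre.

Equal angle of view means equal width/f ratio, so f₂ = f₁ · (width₂/width₁) = 523 × 7.6/12.5.
f₂ = 523 × 0.60800 ≈ 317.984 mm.

318 mm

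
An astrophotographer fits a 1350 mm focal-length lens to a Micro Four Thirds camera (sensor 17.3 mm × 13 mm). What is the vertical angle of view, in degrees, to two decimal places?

Angle of view α = 2·arctan(h/2f) with h = 13 mm and f = 1350 mm.
h/2f = 0.00481; arctan(0.00481) ≈ 0.2759°, so α ≈ 0.5517°.

0.55°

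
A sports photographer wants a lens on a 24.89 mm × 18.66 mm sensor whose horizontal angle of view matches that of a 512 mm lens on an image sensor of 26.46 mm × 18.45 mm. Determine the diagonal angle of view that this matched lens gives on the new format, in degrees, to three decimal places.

3.699°

Equal horizontal AOV ⇒ f₂ = f₁ · 24.89/26.46 = 512 × 0.94067 ≈ 481.6206 mm.
Sensor diagonal = √(24.89² + 18.66²) = √967.7077 ≈ 31.1080 mm.
Diagonal AOV on the new format = 2·arctan(31.1080 / (2 × 481.6206)) = 2·arctan(0.03230) ≈ 3.6995°.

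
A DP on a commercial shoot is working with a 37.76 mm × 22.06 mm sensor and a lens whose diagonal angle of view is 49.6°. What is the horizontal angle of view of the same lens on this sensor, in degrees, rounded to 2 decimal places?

43.50°

Sensor diagonal = √(37.76² + 22.06²) = √1912.4612 ≈ 43.7317 mm.
From the diagonal AOV: f = 43.7317 / (2·tan(24.8°)) = 43.7317 / 0.92413 ≈ 47.3220 mm.
Horizontal AOV = 2·arctan(37.76 / (2 × 47.3220)) = 2·arctan(0.39897) ≈ 43.5009°.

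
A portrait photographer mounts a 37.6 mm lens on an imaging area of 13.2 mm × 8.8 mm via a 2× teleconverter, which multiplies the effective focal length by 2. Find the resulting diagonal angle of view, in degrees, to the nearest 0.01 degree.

Effective focal length f = 37.6 × 2 = 75.2 mm.
Sensor diagonal = √(13.2² + 8.8²) = √251.6800 ≈ 15.8644 mm.
α = 2·arctan(15.864 / (2 × 75.2)) = 2·arctan(0.10548) ≈ 12.0428°.

12.04°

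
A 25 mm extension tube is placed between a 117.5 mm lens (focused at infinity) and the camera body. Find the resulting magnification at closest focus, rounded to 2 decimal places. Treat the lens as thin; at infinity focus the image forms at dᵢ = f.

The tube moves the image plane from f to f + e, so dᵢ = 117.5 + 25 = 142.5 mm. Focus is achieved when 1/f = 1/dₒ + 1/dᵢ, giving dₒ = 1/(1/f − 1/(f+e)).
Magnification m = dᵢ/dₒ = (f+e)·(1/f − 1/(f+e)) = e/f = 25/117.5 ≈ 0.2128.

0.21×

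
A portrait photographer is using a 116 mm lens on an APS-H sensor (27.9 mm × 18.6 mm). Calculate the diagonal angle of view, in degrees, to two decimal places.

Sensor diagonal = √(27.9² + 18.6²) = √1124.3700 ≈ 33.5316 mm.
Angle of view α = 2·arctan(d/2f) with d = 33.5316 mm and f = 116 mm.
d/2f = 0.14453; arctan(0.14453) ≈ 8.2242°, so α ≈ 16.4483°.

16.45°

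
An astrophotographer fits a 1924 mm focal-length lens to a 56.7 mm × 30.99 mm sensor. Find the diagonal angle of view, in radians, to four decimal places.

0.0336 rad

Sensor diagonal = √(56.7² + 30.99²) = √4175.2701 ≈ 64.6163 mm.
Angle of view α = 2·arctan(d/2f) with d = 64.6163 mm and f = 1924 mm.
d/2f = 0.01679; arctan(0.01679) ≈ 0.0168 rad, so α ≈ 0.0336 rad.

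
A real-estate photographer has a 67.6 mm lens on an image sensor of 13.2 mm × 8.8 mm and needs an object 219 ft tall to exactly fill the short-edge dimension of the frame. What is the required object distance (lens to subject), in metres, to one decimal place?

512.8 m

W: 219 ft × 304.8 mm/ft = 66751.20 mm.
Magnification m = h/W = dᵢ/dₒ; combined with 1/f = 1/dₒ + 1/dᵢ this gives dₒ = f·(1 + W/h).
dₒ = 67.6 mm × (1 + 66751.2/8.8) = 67.6 × 7586.3634 ≈ 512838.165 mm = 512.838 m.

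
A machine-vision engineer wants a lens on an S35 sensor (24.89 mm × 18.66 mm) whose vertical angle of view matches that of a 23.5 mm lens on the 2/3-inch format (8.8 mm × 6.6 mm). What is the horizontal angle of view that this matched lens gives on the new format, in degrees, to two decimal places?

21.22°

Equal vertical AOV ⇒ f₂ = f₁ · 18.66/6.6 = 23.5 × 2.82727 ≈ 66.4409 mm.
Horizontal AOV on the new format = 2·arctan(24.89 / (2 × 66.4409)) = 2·arctan(0.18731) ≈ 21.2182°.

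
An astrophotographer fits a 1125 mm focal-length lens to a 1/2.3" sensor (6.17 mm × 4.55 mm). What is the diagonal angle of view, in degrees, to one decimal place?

Sensor diagonal = √(6.17² + 4.55²) = √58.7714 ≈ 7.6663 mm.
Angle of view α = 2·arctan(d/2f) with d = 7.6663 mm and f = 1125 mm.
d/2f = 0.00341; arctan(0.00341) ≈ 0.1952°, so α ≈ 0.3904°.

0.4°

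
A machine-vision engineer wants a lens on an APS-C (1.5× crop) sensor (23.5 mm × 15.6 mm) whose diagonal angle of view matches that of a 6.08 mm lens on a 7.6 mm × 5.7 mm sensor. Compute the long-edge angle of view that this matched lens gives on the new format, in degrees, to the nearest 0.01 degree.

66.12°

Sensor diagonal = √(7.6² + 5.7²) = √90.2500 ≈ 9.5000 mm.
Sensor diagonal = √(23.5² + 15.6²) = √795.6100 ≈ 28.2066 mm.
Equal diagonal AOV ⇒ f₂ = f₁ · 28.2066/9.5000 = 6.08 × 2.96911 ≈ 18.0522 mm.
Long-edge AOV on the new format = 2·arctan(23.5 / (2 × 18.0522)) = 2·arctan(0.65089) ≈ 66.1194°.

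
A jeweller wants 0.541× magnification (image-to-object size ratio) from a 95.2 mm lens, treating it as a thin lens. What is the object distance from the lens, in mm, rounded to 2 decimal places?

With m = dᵢ/dₒ and 1/f = 1/dₒ + 1/dᵢ, substituting dᵢ = m·dₒ gives 1/f = (1 + 1/m)/dₒ, hence dₒ = f·(1 + 1/m).
dₒ = 95.2 × (1 + 1/0.541) = 95.2 × 2.84843 ≈ 271.170 mm.

271.17 mm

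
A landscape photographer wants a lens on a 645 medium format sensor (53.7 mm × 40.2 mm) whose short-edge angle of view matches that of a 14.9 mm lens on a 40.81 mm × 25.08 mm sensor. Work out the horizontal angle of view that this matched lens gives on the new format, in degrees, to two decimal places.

Equal short-edge AOV ⇒ f₂ = f₁ · 40.2/25.08 = 14.9 × 1.60287 ≈ 23.8828 mm.
Horizontal AOV on the new format = 2·arctan(53.7 / (2 × 23.8828)) = 2·arctan(1.12424) ≈ 96.6945°.

96.69°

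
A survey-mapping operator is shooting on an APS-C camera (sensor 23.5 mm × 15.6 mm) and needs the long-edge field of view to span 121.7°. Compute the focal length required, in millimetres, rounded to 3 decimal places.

6.553 mm

From α = 2·arctan(w/2f) we get f = w / (2·tan(α/2)).
With w = 23.5 mm and α/2 = 60.85°, tan(α/2) ≈ 1.79296, so f ≈ 23.5 / 3.58592 ≈ 6.5534 mm.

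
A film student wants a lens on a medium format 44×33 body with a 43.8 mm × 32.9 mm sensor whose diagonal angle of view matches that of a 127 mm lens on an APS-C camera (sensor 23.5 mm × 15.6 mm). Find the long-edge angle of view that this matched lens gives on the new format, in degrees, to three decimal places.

Sensor diagonal = √(23.5² + 15.6²) = √795.6100 ≈ 28.2066 mm.
Sensor diagonal = √(43.8² + 32.9²) = √3000.8500 ≈ 54.7800 mm.
Equal diagonal AOV ⇒ f₂ = f₁ · 54.7800/28.2066 = 127 × 1.94210 ≈ 246.6469 mm.
Long-edge AOV on the new format = 2·arctan(43.8 / (2 × 246.6469)) = 2·arctan(0.08879) ≈ 10.1481°.

10.148°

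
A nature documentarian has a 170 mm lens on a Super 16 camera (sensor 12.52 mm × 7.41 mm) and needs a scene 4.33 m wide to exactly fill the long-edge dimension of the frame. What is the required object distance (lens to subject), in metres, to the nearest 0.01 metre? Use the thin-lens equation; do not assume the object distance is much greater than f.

58.96 m

W: 4.33 m = 4330 mm.
Magnification m = w/W = dᵢ/dₒ; combined with 1/f = 1/dₒ + 1/dᵢ this gives dₒ = f·(1 + W/w).
dₒ = 170 mm × (1 + 4330/12.52) = 170 × 346.8466 ≈ 58963.930 mm = 58.9639 m.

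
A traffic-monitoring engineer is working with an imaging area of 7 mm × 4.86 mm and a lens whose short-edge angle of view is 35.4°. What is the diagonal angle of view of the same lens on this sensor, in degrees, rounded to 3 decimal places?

58.462°

From the short-edge AOV: f = 4.86 / (2·tan(17.7°)) = 4.86 / 0.63828 ≈ 7.6142 mm.
Sensor diagonal = √(7² + 4.86²) = √72.6196 ≈ 8.5217 mm.
Diagonal AOV = 2·arctan(8.5217 / (2 × 7.6142)) = 2·arctan(0.55959) ≈ 58.4622°.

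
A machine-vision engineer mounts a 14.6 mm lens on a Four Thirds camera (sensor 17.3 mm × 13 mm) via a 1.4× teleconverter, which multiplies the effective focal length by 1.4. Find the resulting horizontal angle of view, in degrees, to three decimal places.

45.875°

Effective focal length f = 14.6 × 1.4 = 20.44 mm.
α = 2·arctan(17.3 / (2 × 20.44)) = 2·arctan(0.42319) ≈ 45.8752°.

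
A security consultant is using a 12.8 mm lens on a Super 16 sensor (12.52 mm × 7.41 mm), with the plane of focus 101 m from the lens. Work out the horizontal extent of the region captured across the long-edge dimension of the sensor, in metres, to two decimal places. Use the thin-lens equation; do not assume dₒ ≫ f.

dₒ: 101 m = 101000 mm.
Similar triangles through the lens centre give W/dₒ = w/dᵢ; with 1/f = 1/dₒ + 1/dᵢ this gives W = w·(dₒ − f)/f.
W = 12.52 mm × (101000 − 12.8) / 12.8 = 12.52 × 7889.6250 ≈ 98778.105 mm = 98.7781 m.

98.78 m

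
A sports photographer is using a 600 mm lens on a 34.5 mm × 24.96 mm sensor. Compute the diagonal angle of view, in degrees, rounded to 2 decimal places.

Sensor diagonal = √(34.5² + 24.96²) = √1813.2516 ≈ 42.5823 mm.
Angle of view α = 2·arctan(d/2f) with d = 42.5823 mm and f = 600 mm.
d/2f = 0.03549; arctan(0.03549) ≈ 2.0323°, so α ≈ 4.0646°.

4.06°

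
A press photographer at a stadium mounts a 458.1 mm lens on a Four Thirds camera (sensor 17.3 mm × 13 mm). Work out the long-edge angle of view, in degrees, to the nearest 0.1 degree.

Angle of view α = 2·arctan(w/2f) with w = 17.3 mm and f = 458.1 mm.
w/2f = 0.01888; arctan(0.01888) ≈ 1.0817°, so α ≈ 2.1635°.

2.2°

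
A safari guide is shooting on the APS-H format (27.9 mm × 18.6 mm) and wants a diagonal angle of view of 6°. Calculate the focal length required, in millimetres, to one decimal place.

319.9 mm

Sensor diagonal = √(27.9² + 18.6²) = √1124.3700 ≈ 33.5316 mm.
From α = 2·arctan(d/2f) we get f = d / (2·tan(α/2)).
With d = 33.5316 mm and α/2 = 3°, tan(α/2) ≈ 0.05241, so f ≈ 33.5316 / 0.10482 ≈ 319.9108 mm.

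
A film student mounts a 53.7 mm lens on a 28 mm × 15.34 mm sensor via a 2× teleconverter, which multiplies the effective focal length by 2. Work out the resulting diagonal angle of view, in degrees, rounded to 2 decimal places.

16.91°

Effective focal length f = 53.7 × 2 = 107.4 mm.
Sensor diagonal = √(28² + 15.34²) = √1019.3156 ≈ 31.9267 mm.
α = 2·arctan(31.927 / (2 × 107.4)) = 2·arctan(0.14863) ≈ 16.9085°.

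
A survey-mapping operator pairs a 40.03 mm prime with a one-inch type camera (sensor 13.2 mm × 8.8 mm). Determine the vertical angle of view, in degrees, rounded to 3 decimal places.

12.545°

Angle of view α = 2·arctan(h/2f) with h = 8.8 mm and f = 40.03 mm.
h/2f = 0.10992; arctan(0.10992) ≈ 6.2726°, so α ≈ 12.5453°.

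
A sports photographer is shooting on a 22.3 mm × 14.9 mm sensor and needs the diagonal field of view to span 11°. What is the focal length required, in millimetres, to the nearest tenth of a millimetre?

Sensor diagonal = √(22.3² + 14.9²) = √719.3000 ≈ 26.8198 mm.
From α = 2·arctan(d/2f) we get f = d / (2·tan(α/2)).
With d = 26.8198 mm and α/2 = 5.5°, tan(α/2) ≈ 0.09629, so f ≈ 26.8198 / 0.19258 ≈ 139.2670 mm.

139.3 mm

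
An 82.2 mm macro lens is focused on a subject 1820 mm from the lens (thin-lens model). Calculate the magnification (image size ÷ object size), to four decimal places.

0.0473×

Thin lens: 1/f = 1/dₒ + 1/dᵢ → 1/dᵢ = 1/82.2 − 1/1820 = 0.0116160 mm⁻¹, so dᵢ ≈ 86.0882 mm.
Magnification m = dᵢ/dₒ = 86.0882/1820 ≈ 0.04730.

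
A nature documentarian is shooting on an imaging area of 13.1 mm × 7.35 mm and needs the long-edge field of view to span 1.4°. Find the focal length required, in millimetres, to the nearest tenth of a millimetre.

From α = 2·arctan(w/2f) we get f = w / (2·tan(α/2)).
With w = 13.1 mm and α/2 = 0.7°, tan(α/2) ≈ 0.01222, so f ≈ 13.1 / 0.02444 ≈ 536.0981 mm.

536.1 mm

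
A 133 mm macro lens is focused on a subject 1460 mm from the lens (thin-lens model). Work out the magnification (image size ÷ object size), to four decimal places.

0.1002×

Thin lens: 1/f = 1/dₒ + 1/dᵢ → 1/dᵢ = 1/133 − 1/1460 = 0.0068339 mm⁻¹, so dᵢ ≈ 146.3301 mm.
Magnification m = dᵢ/dₒ = 146.3301/1460 ≈ 0.10023.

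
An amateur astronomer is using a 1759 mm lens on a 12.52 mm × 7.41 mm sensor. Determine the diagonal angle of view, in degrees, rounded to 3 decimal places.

0.474°

Sensor diagonal = √(12.52² + 7.41²) = √211.6585 ≈ 14.5485 mm.
Angle of view α = 2·arctan(d/2f) with d = 14.5485 mm and f = 1759 mm.
d/2f = 0.00414; arctan(0.00414) ≈ 0.2369°, so α ≈ 0.4739°.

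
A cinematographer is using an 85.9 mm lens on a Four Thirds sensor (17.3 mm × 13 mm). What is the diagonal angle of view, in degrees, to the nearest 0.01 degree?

Sensor diagonal = √(17.3² + 13²) = √468.2900 ≈ 21.6400 mm.
Angle of view α = 2·arctan(d/2f) with d = 21.6400 mm and f = 85.9 mm.
d/2f = 0.12596; arctan(0.12596) ≈ 7.1792°, so α ≈ 14.3584°.

14.36°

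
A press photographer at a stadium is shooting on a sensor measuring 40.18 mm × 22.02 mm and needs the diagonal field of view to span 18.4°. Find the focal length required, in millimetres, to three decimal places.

141.445 mm

Sensor diagonal = √(40.18² + 22.02²) = √2099.3128 ≈ 45.8183 mm.
From α = 2·arctan(d/2f) we get f = d / (2·tan(α/2)).
With d = 45.8183 mm and α/2 = 9.2°, tan(α/2) ≈ 0.16196, so f ≈ 45.8183 / 0.32393 ≈ 141.4452 mm.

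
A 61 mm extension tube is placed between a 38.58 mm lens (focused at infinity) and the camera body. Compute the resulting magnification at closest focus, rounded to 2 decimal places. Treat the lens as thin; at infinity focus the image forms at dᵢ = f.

The tube moves the image plane from f to f + e, so dᵢ = 38.58 + 61 = 99.58 mm. Focus is achieved when 1/f = 1/dₒ + 1/dᵢ, giving dₒ = 1/(1/f − 1/(f+e)).
Magnification m = dᵢ/dₒ = (f+e)·(1/f − 1/(f+e)) = e/f = 61/38.58 ≈ 1.5811.

1.58×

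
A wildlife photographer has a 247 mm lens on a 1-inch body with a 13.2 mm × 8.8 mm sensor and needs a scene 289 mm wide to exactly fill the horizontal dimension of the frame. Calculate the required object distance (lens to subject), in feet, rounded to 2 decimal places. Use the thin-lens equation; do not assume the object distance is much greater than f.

Magnification m = w/W = dᵢ/dₒ; combined with 1/f = 1/dₒ + 1/dᵢ this gives dₒ = f·(1 + W/w).
dₒ = 247 mm × (1 + 289/13.2) = 247 × 22.8939 ≈ 5654.803 mm = 5654.803/304.8 ft = 18.5525 ft.

18.55 ft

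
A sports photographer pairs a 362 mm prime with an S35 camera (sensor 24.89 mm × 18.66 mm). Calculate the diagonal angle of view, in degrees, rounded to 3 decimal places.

4.921°

Sensor diagonal = √(24.89² + 18.66²) = √967.7077 ≈ 31.1080 mm.
Angle of view α = 2·arctan(d/2f) with d = 31.1080 mm and f = 362 mm.
d/2f = 0.04297; arctan(0.04297) ≈ 2.4603°, so α ≈ 4.9206°.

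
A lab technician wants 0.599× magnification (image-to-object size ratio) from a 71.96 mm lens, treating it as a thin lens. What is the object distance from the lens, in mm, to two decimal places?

With m = dᵢ/dₒ and 1/f = 1/dₒ + 1/dᵢ, substituting dᵢ = m·dₒ gives 1/f = (1 + 1/m)/dₒ, hence dₒ = f·(1 + 1/m).
dₒ = 71.96 × (1 + 1/0.599) = 71.96 × 2.66945 ≈ 192.094 mm.

192.09 mm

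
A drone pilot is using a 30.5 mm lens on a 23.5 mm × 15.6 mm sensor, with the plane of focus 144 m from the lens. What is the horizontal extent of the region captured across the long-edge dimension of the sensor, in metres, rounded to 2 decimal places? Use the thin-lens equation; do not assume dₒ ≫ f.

dₒ: 144 m = 144000 mm.
Similar triangles through the lens centre give W/dₒ = w/dᵢ; with 1/f = 1/dₒ + 1/dᵢ this gives W = w·(dₒ − f)/f.
W = 23.5 mm × (144000 − 30.5) / 30.5 = 23.5 × 4720.3115 ≈ 110927.320 mm = 110.927 m.

110.93 m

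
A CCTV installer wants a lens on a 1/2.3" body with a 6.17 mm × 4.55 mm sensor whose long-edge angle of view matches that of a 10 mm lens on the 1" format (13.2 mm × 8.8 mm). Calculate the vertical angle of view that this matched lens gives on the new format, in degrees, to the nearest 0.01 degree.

Equal long-edge AOV ⇒ f₂ = f₁ · 6.17/13.2 = 10 × 0.46742 ≈ 4.6742 mm.
Vertical AOV on the new format = 2·arctan(4.55 / (2 × 4.6742)) = 2·arctan(0.48671) ≈ 51.9053°.

51.91°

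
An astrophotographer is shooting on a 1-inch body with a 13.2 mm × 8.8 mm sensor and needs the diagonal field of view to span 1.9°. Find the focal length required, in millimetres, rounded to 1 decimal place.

Sensor diagonal = √(13.2² + 8.8²) = √251.6800 ≈ 15.8644 mm.
From α = 2·arctan(d/2f) we get f = d / (2·tan(α/2)).
With d = 15.8644 mm and α/2 = 0.95°, tan(α/2) ≈ 0.01658, so f ≈ 15.8644 / 0.03316 ≈ 478.3586 mm.

478.4 mm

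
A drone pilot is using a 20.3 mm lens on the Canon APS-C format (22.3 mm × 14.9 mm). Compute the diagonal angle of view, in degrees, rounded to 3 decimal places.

Sensor diagonal = √(22.3² + 14.9²) = √719.3000 ≈ 26.8198 mm.
Angle of view α = 2·arctan(d/2f) with d = 26.8198 mm and f = 20.3 mm.
d/2f = 0.66059; arctan(0.66059) ≈ 33.4482°, so α ≈ 66.8963°.

66.896°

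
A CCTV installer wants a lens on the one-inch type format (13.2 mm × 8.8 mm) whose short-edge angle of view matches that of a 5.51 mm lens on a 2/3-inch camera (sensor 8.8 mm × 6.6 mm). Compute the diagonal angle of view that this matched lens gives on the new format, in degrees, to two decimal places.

Equal short-edge AOV ⇒ f₂ = f₁ · 8.8/6.6 = 5.51 × 1.33333 ≈ 7.3467 mm.
Sensor diagonal = √(13.2² + 8.8²) = √251.6800 ≈ 15.8644 mm.
Diagonal AOV on the new format = 2·arctan(15.8644 / (2 × 7.3467)) = 2·arctan(1.07970) ≈ 94.3894°.

94.39°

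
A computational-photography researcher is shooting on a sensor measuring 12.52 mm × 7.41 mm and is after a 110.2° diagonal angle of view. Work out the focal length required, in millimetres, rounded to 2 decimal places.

5.07 mm

Sensor diagonal = √(12.52² + 7.41²) = √211.6585 ≈ 14.5485 mm.
From α = 2·arctan(d/2f) we get f = d / (2·tan(α/2)).
With d = 14.5485 mm and α/2 = 55.1°, tan(α/2) ≈ 1.43347, so f ≈ 14.5485 / 2.86693 ≈ 5.0746 mm.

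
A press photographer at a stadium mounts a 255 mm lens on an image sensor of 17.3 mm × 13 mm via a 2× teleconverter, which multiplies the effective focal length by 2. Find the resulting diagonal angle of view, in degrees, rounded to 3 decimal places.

2.431°

Effective focal length f = 255 × 2 = 510 mm.
Sensor diagonal = √(17.3² + 13²) = √468.2900 ≈ 21.6400 mm.
α = 2·arctan(21.640 / (2 × 510)) = 2·arctan(0.02122) ≈ 2.4308°.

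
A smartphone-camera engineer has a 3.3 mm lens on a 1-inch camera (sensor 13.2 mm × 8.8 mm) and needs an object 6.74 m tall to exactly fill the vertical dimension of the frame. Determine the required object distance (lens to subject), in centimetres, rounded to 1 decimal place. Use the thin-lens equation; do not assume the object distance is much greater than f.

253.1 cm

W: 6.74 m = 6740 mm.
Magnification m = h/W = dᵢ/dₒ; combined with 1/f = 1/dₒ + 1/dᵢ this gives dₒ = f·(1 + W/h).
dₒ = 3.3 mm × (1 + 6740/8.8) = 3.3 × 766.9091 ≈ 2530.800 mm = 253.08 cm.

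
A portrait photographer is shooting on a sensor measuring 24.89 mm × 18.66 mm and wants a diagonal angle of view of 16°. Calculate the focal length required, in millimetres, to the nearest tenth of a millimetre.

Sensor diagonal = √(24.89² + 18.66²) = √967.7077 ≈ 31.1080 mm.
From α = 2·arctan(d/2f) we get f = d / (2·tan(α/2)).
With d = 31.1080 mm and α/2 = 8°, tan(α/2) ≈ 0.14054, so f ≈ 31.1080 / 0.28108 ≈ 110.6725 mm.

110.7 mm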